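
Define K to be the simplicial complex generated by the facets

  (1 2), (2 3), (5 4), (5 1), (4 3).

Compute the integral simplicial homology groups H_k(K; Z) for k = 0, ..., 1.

Order the vertices as 1 < 2 < 3 < 4 < 5. Listing each simplex with vertices in this order, K has dimension 1 with simplices:

  0-simplices (5): [1], [2], [3], [4], [5]
  1-simplices (5): [1,2], [1,5], [2,3], [3,4], [4,5]

so the chain groups are C_0 ≅ Z^5, C_1 ≅ Z^5.

Boundary ∂_1: C_1 → C_0 sends each edge [p,q] (with p < q) to q − p. For instance
  ∂[2,3] = [3] − [2].
The 5×5 boundary matrix has rank 4 and Smith normal form diag(1,1,1,1).

Now H_k = ker ∂_k / im ∂_{k+1}, so:

  H_0: rank C_0 − rank ∂_1 = 5 − 4 = 1, and the invariant factors of ∂_1 are all 1, so H_0 = Z.
  H_1: rank ker ∂_1 − rank ∂_2 = (5 − 4) − 0 = 1, and there is no ∂_2, so H_1 = Z.

H_0 = Z,  H_1 = Z.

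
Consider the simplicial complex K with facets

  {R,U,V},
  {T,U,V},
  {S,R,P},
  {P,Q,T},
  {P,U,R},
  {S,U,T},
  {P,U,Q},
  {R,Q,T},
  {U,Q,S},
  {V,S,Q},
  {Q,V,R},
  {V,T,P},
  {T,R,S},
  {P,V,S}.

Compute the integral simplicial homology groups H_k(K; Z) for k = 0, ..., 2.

H_0 ≅ Z,  H_1 ≅ Z^2,  H_2 ≅ Z.

K has 7 vertices, 21 edges, 14 triangles.
rank ∂_0 = 0, rank ∂_1 = 6 ⇒ b_0 = 7 − 0 − 6 = 1; all invariant factors of ∂_1 are 1 so no torsion. So H_0 ≅ Z.
rank ∂_1 = 6, rank ∂_2 = 13 ⇒ b_1 = 21 − 6 − 13 = 2; all invariant factors of ∂_2 are 1 so no torsion. So H_1 ≅ Z^2.
rank ∂_2 = 13, rank ∂_3 = 0 ⇒ b_2 = 14 − 13 − 0 = 1. So H_2 ≅ Z.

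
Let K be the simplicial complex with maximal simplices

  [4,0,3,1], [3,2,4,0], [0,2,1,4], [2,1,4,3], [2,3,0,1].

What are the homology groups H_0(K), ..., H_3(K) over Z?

H_0 ≅ Z,  H_1 = 0,  H_2 = 0,  H_3 ≅ Z.

We work with the vertex ordering 0 < 1 < 2 < 3 < 4. The simplices of K, each written with vertices in increasing order, are:

  0-simplices (5): [0], [1], [2], [3], [4]
  1-simplices (10): [0,1], [0,2], [0,3], [0,4], [1,2], [1,3], [1,4], [2,3], [2,4], [3,4]
  2-simplices (10): [0,1,2], [0,1,3], [0,1,4], [0,2,3], [0,2,4], [0,3,4], [1,2,3], [1,2,4], [1,3,4], [2,3,4]
  3-simplices (5): [0,1,2,3], [0,1,2,4], [0,1,3,4], [0,2,3,4], [1,2,3,4]

Hence C_0 ≅ Z^5, C_1 ≅ Z^10, C_2 ≅ Z^10, C_3 ≅ Z^5.

Boundary ∂_1: C_1 → C_0 sends each edge [p,q] (with p < q) to q − p. For instance
  ∂[0,2] = [2] − [0].
This gives a 5×10 integer matrix of rank 4; reducing to Smith normal form yields diagonal entries (1,1,1,1).

Boundary ∂_2: C_2 → C_1 sends each 2-simplex [p,q,r] to [q,r] − [p,r] + [p,q]. For instance
  ∂[0,3,4] = [3,4] − [0,4] + [0,3],
  ∂[0,1,2] = [1,2] − [0,2] + [0,1].
As a 10×10 matrix over Z this has rank 6, with invariant factors (1,1,1,1,1,1).

∂_3: C_3 → C_2 sends each 3-simplex σ to the alternating sum Σ_i (−1)^i (σ with its i-th vertex removed). For instance
  ∂[0,1,2,4] = [1,2,4] − [0,2,4] + [0,1,4] − [0,1,2],
  ∂[1,2,3,4] = [2,3,4] − [1,3,4] + [1,2,4] − [1,2,3].
The 10×5 boundary matrix has rank 4 and Smith normal form diag(1,1,1,1).

From H_k ≅ ker(∂_k) / im(∂_{k+1}) we obtain:

  H_0: rank C_0 − rank ∂_1 = 5 − 4 = 1, and the invariant factors of ∂_1 are all 1, so H_0 ≅ Z.
  H_1: rank ker ∂_1 − rank ∂_2 = (10 − 4) − 6 = 0, and the invariant factors of ∂_2 are all 1, so H_1 ≅ 0.
  H_2: rank ker ∂_2 − rank ∂_3 = (10 − 6) − 4 = 0, and the invariant factors of ∂_3 are all 1, so H_2 ≅ 0.
  H_3: rank ker ∂_3 − rank ∂_4 = (5 − 4) − 0 = 1, and there is no ∂_4, so H_3 ≅ Z.

(K is a triangulation of the 3-sphere S^3.)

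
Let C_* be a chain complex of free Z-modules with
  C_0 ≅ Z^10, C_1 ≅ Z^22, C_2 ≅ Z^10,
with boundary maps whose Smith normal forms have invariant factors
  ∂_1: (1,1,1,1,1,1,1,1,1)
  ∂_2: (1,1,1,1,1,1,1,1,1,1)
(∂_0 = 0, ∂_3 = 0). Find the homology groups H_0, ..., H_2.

H_0: b_0 = 10 − 0 − 9 = 1; torsion from ∂_1 factors > 1: none. So H_0 = Z.
H_1: b_1 = 22 − 9 − 10 = 3; torsion from ∂_2 factors > 1: none. So H_1 = Z^3.
H_2: b_2 = 10 − 10 − 0 = 0; torsion from ∂_3 factors > 1: none. So H_2 = 0.

H_0 = Z,  H_1 = Z^3,  H_2 = 0.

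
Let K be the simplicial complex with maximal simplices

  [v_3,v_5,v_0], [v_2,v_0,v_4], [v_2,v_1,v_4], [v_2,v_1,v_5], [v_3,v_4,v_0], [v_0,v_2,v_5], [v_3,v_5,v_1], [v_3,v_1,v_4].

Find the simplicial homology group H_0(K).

H_0 = Z.

We work with the vertex ordering v_0 < v_1 < v_2 < v_3 < v_4 < v_5. The simplices of K, each written with vertices in increasing order, are:

  0-simplices (6): [v_0], [v_1], [v_2], [v_3], [v_4], [v_5]
  1-simplices (12): [v_0,v_2], [v_0,v_3], [v_0,v_4], [v_0,v_5], [v_1,v_2], [v_1,v_3], [v_1,v_4], [v_1,v_5], [v_2,v_4], [v_2,v_5], [v_3,v_4], [v_3,v_5]
  2-simplices (8): [v_0,v_2,v_4], [v_0,v_2,v_5], [v_0,v_3,v_4], [v_0,v_3,v_5], [v_1,v_2,v_4], [v_1,v_2,v_5], [v_1,v_3,v_4], [v_1,v_3,v_5]

giving chain groups C_0 ≅ Z^6, C_1 ≅ Z^12, C_2 ≅ Z^8.

The boundary map ∂_1: C_1 → C_0 is given by ∂[p,q] = [q] − [p].
The 6×12 boundary matrix has rank 5 and Smith normal form diag(1,1,1,1,1).

∂_2: C_2 → C_1 sends each 2-simplex [p,q,r] to [q,r] − [p,r] + [p,q]. For instance
  ∂[v_0,v_2,v_4] = [v_2,v_4] − [v_0,v_4] + [v_0,v_2],
  ∂[v_1,v_3,v_5] = [v_3,v_5] − [v_1,v_5] + [v_1,v_3].
The 12×8 boundary matrix has rank 7 and Smith normal form diag(1,1,1,1,1,1,1).

From H_k ≅ ker(∂_k) / im(∂_{k+1}) we obtain:

  H_0: rank C_0 − rank ∂_1 = 6 − 5 = 1, and the invariant factors of ∂_1 are all 1, so H_0 = Z.

(K is a triangulation of the 2-sphere S^2.)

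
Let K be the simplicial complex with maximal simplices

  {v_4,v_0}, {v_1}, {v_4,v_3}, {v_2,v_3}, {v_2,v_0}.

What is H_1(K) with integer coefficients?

We work with the vertex ordering v_0 < v_1 < v_2 < v_3 < v_4. The simplices of K, each written with vertices in increasing order, are:

  0-simplices (5): [v_0], [v_1], [v_2], [v_3], [v_4]
  1-simplices (4): [v_0,v_2], [v_0,v_4], [v_2,v_3], [v_3,v_4]

giving chain groups C_0 ≅ Z^5, C_1 ≅ Z^4.

Boundary ∂_1: C_1 → C_0 maps an edge to its endpoints' difference, ∂[p,q] = q − p. For instance
  ∂[v_2,v_3] = [v_3] − [v_2].
As a 5×4 matrix over Z this has rank 3, with invariant factors (1,1,1).

From H_k ≅ ker(∂_k) / im(∂_{k+1}) we obtain:

  H_1: rank ker ∂_1 − rank ∂_2 = (4 − 3) − 0 = 1, and there is no ∂_2, so H_1 ≅ Z.

H_1 ≅ Z.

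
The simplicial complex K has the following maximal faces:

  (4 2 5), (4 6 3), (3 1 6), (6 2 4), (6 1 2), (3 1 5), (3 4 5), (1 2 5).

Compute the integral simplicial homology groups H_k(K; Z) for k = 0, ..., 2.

Fix the vertex order 1 < 2 < 3 < 4 < 5 < 6 and write every simplex with vertices in increasing order. Then dim K = 2 and the simplices of K are:

  0-simplices (6): [1], [2], [3], [4], [5], [6]
  1-simplices (12): [1,2], [1,3], [1,5], [1,6], [2,4], [2,5], [2,6], [3,4], [3,5], [3,6], [4,5], [4,6]
  2-simplices (8): [1,2,5], [1,2,6], [1,3,5], [1,3,6], [2,4,5], [2,4,6], [3,4,5], [3,4,6]

Hence C_0 ≅ Z^6, C_1 ≅ Z^12, C_2 ≅ Z^8.

The boundary map ∂_1: C_1 → C_0 maps an edge to its endpoints' difference, ∂[p,q] = q − p. For instance
  ∂[1,5] = [5] − [1].
The resulting 6×12 matrix has rank 5, and its Smith normal form has invariant factors (1,1,1,1,1).

Boundary ∂_2: C_2 → C_1 acts by ∂[p,q,r] = [q,r] − [p,r] + [p,q]. For instance
  ∂[1,2,5] = [2,5] − [1,5] + [1,2],
  ∂[3,4,6] = [4,6] − [3,6] + [3,4].
This gives a 12×8 integer matrix of rank 7; reducing to Smith normal form yields diagonal entries (1,1,1,1,1,1,1).

Now H_k = ker ∂_k / im ∂_{k+1}, so:

  H_0: rank C_0 − rank ∂_1 = 6 − 5 = 1, and the invariant factors of ∂_1 are all 1, so H_0 ≅ Z.
  H_1: rank ker ∂_1 − rank ∂_2 = (12 − 5) − 7 = 0, and the invariant factors of ∂_2 are all 1, so H_1 ≅ 0.
  H_2: rank ker ∂_2 − rank ∂_3 = (8 − 7) − 0 = 1, and there is no ∂_3, so H_2 ≅ Z.

As a check, the Euler characteristic is 6 − 12 + 8 = 2, which agrees with 1 − 0 + 1 = 2.

H_0 = Z,  H_1 = 0,  H_2 = Z.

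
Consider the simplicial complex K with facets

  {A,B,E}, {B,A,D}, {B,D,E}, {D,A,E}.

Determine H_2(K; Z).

K has 4 vertices, 6 edges, 4 triangles.
rank ∂_2 = 3, rank ∂_3 = 0 ⇒ b_2 = 4 − 3 − 0 = 1. So H_2 = Z.

H_2 ≅ Z.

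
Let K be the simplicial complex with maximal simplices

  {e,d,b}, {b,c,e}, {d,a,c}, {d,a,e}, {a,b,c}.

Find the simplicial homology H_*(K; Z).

H_0 = Z,  H_1 = Z,  H_2 = 0.

Fix the vertex order a < b < c < d < e and write every simplex with vertices in increasing order. Then dim K = 2 and the simplices of K are:

  0-simplices (5): a, b, c, d, e
  1-simplices (10): ab, ac, ad, ae, bc, bd, be, cd, ce, de
  2-simplices (5): abc, acd, ade, bce, bde

giving chain groups C_0 ≅ Z^5, C_1 ≅ Z^10, C_2 ≅ Z^5.

Boundary ∂_1: C_1 → C_0 is given by ∂[p,q] = [q] − [p].
This gives a 5×10 integer matrix of rank 4; reducing to Smith normal form yields diagonal entries (1,1,1,1).

Boundary ∂_2: C_2 → C_1 acts by ∂[p,q,r] = [q,r] − [p,r] + [p,q]. For instance
  ∂bde = de − be + bd,
  ∂bce = ce − be + bc.
The resulting 10×5 matrix has rank 5, and its Smith normal form has invariant factors (1,1,1,1,1).

From H_k ≅ ker(∂_k) / im(∂_{k+1}) we obtain:

  H_0: rank C_0 − rank ∂_1 = 5 − 4 = 1, and the invariant factors of ∂_1 are all 1, so H_0 ≅ Z.
  H_1: rank ker ∂_1 − rank ∂_2 = (10 − 4) − 5 = 1, and the invariant factors of ∂_2 are all 1, so H_1 ≅ Z.
  H_2: rank ker ∂_2 − rank ∂_3 = (5 − 5) − 0 = 0, and there is no ∂_3, so H_2 ≅ 0.

As a check, the Euler characteristic is 5 − 10 + 5 = 0, which agrees with 1 − 1 + 0 = 0.
(K is a triangulation of the Möbius band.)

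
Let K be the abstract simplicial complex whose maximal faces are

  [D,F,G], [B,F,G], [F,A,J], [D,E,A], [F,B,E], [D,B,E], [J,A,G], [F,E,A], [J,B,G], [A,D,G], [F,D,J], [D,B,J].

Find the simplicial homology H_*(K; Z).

H_0 ≅ Z,  H_1 ≅ Z/2,  H_2 = 0.

Take the total order A < B < D < E < F < G < J on the vertex set. Then K (dimension 2) consists of the simplices:

  0-simplices (7): A, B, D, E, F, G, J
  1-simplices (18): AD, AE, AF, AG, AJ, BD, BE, BF, BG, BJ, DE, DF, DG, DJ, EF, FG, FJ, GJ
  2-simplices (12): ADE, ADG, AEF, AFJ, AGJ, BDE, BDJ, BEF, BFG, BGJ, DFG, DFJ

Hence C_0 ≅ Z^7, C_1 ≅ Z^18, C_2 ≅ Z^12.

∂_1: C_1 → C_0 maps an edge to its endpoints' difference, ∂[p,q] = q − p.
As a 7×18 matrix over Z this has rank 6, with invariant factors (1,1,1,1,1,1).

∂_2: C_2 → C_1 sends each 2-simplex [p,q,r] to [q,r] − [p,r] + [p,q]. For instance
  ∂BEF = EF − BF + BE,
  ∂DFJ = FJ − DJ + DF.
The 18×12 boundary matrix has rank 12 and Smith normal form diag(1,1,1,1,1,1,1,1,1,1,1,2).

From H_k ≅ ker(∂_k) / im(∂_{k+1}) we obtain:

  H_0: rank C_0 − rank ∂_1 = 7 − 6 = 1, and the invariant factors of ∂_1 are all 1, so H_0 = Z.
  H_1: rank ker ∂_1 − rank ∂_2 = (18 − 6) − 12 = 0, and ∂_2 has invariant factor 2 > 1, so H_1 = Z/2.
  H_2: rank ker ∂_2 − rank ∂_3 = (12 − 12) − 0 = 0, and there is no ∂_3, so H_2 = 0.

As a check, the Euler characteristic is 7 − 18 + 12 = 1, which agrees with 1 − 0 + 0 = 1.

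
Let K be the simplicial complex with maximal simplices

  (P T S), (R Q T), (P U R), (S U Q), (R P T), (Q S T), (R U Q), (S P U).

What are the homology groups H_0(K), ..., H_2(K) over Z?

H_0 ≅ Z,  H_1 = 0,  H_2 ≅ Z.

Fix the vertex order P < Q < R < S < T < U and write every simplex with vertices in increasing order. Then dim K = 2 and the simplices of K are:

  0-simplices (6): P, Q, R, S, T, U
  1-simplices (12): PR, PS, PT, PU, QR, QS, QT, QU, RT, RU, ST, SU
  2-simplices (8): PRT, PRU, PST, PSU, QRT, QRU, QST, QSU

giving chain groups C_0 ≅ Z^6, C_1 ≅ Z^12, C_2 ≅ Z^8.

∂_1: C_1 → C_0 sends each edge [p,q] (with p < q) to q − p. For instance
  ∂PR = R − P.
This gives a 6×12 integer matrix of rank 5; reducing to Smith normal form yields diagonal entries (1,1,1,1,1).

The boundary map ∂_2: C_2 → C_1 maps a triangle to the signed sum of its edges. For instance
  ∂PST = ST − PT + PS,
  ∂QRU = RU − QU + QR.
The resulting 12×8 matrix has rank 7, and its Smith normal form has invariant factors (1,1,1,1,1,1,1).

Now H_k = ker ∂_k / im ∂_{k+1}, so:

  H_0: rank C_0 − rank ∂_1 = 6 − 5 = 1, and the invariant factors of ∂_1 are all 1, so H_0 = Z.
  H_1: rank ker ∂_1 − rank ∂_2 = (12 − 5) − 7 = 0, and the invariant factors of ∂_2 are all 1, so H_1 = 0.
  H_2: rank ker ∂_2 − rank ∂_3 = (8 − 7) − 0 = 1, and there is no ∂_3, so H_2 = Z.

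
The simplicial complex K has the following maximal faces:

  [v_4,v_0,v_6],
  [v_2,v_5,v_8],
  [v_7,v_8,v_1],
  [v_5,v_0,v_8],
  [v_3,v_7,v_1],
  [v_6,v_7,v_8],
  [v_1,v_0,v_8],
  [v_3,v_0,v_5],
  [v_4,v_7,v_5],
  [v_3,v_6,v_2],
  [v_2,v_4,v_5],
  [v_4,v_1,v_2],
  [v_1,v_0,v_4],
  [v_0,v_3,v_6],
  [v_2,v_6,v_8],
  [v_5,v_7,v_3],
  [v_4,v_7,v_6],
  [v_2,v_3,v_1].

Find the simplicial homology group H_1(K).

H_1 ≅ Z^2.

Order the vertices as v_0 < v_1 < v_2 < v_3 < v_4 < v_5 < v_6 < v_7 < v_8. Listing each simplex with vertices in this order, K has dimension 2 with simplices:

  0-simplices (9): [v_0], [v_1], [v_2], [v_3], [v_4], [v_5], [v_6], [v_7], [v_8]
  1-simplices (27): (27 of them)
  2-simplices (18): (18 of them)

giving chain groups C_0 ≅ Z^9, C_1 ≅ Z^27, C_2 ≅ Z^18.

The boundary map ∂_1: C_1 → C_0 maps an edge to its endpoints' difference, ∂[p,q] = q − p.
The resulting 9×27 matrix has rank 8, and its Smith normal form has invariant factors (1,1,1,1,1,1,1,1).

∂_2: C_2 → C_1 maps a triangle to the signed sum of its edges. For instance
  ∂[v_2,v_4,v_5] = [v_4,v_5] − [v_2,v_5] + [v_2,v_4],
  ∂[v_2,v_6,v_8] = [v_6,v_8] − [v_2,v_8] + [v_2,v_6].
The 27×18 boundary matrix has rank 17 and Smith normal form diag(1,1,1,1,1,1,1,1,1,1,1,1,1,1,1,1,1).

Now H_k = ker ∂_k / im ∂_{k+1}, so:

  H_1: rank ker ∂_1 − rank ∂_2 = (27 − 8) − 17 = 2, and the invariant factors of ∂_2 are all 1, so H_1 = Z^2.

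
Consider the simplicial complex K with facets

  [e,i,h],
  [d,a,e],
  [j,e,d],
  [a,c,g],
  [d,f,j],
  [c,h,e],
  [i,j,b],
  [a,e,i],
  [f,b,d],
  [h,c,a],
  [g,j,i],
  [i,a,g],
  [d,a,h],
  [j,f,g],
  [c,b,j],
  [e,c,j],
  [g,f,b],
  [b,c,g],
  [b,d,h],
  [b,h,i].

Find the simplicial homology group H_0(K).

H_0 ≅ Z.

Fix the vertex order a < b < c < d < e < f < g < h < i < j and write every simplex with vertices in increasing order. Then dim K = 2 and the simplices of K are:

  0-simplices (10): a, b, c, d, e, f, g, h, i, j
  1-simplices (30): ac, ad, ae, ag, ah, ai, bc, bd, bf, bg, bh, bi, bj, ce, cg, ch, cj, de, df, dh, dj, eh, ei, ej, fg, fj, gi, gj, hi, ij
  2-simplices (20): acg, ach, ade, adh, aei, agi, bcg, bcj, bdf, bdh, bfg, bhi, bij, ceh, cej, dej, dfj, ehi, fgj, gij

Hence C_0 ≅ Z^10, C_1 ≅ Z^30, C_2 ≅ Z^20.

∂_1: C_1 → C_0 sends each edge [p,q] (with p < q) to q − p. For instance
  ∂ag = g − a.
This gives a 10×30 integer matrix of rank 9; reducing to Smith normal form yields diagonal entries (1,1,1,1,1,1,1,1,1).

Boundary ∂_2: C_2 → C_1 maps a triangle to the signed sum of its edges. For instance
  ∂bdh = dh − bh + bd,
  ∂bfg = fg − bg + bf.
The 30×20 boundary matrix has rank 20 and Smith normal form diag(1,1,1,1,1,1,1,1,1,1,1,1,1,1,1,1,1,1,1,2).

Computing H_k = (kernel of ∂_k) / (image of ∂_{k+1}):

  H_0: rank C_0 − rank ∂_1 = 10 − 9 = 1, and the invariant factors of ∂_1 are all 1, so H_0 ≅ Z.

(K is a triangulation of the Klein bottle.)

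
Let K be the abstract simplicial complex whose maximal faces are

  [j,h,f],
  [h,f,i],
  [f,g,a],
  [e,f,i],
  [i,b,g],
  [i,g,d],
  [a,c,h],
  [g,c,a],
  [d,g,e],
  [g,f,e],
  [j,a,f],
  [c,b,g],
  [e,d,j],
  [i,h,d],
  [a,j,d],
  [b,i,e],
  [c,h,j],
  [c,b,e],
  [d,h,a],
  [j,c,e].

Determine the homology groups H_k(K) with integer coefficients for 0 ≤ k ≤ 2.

H_0 ≅ Z,  H_1 ≅ Z ⊕ Z/2,  H_2 = 0.

Fix the vertex order a < b < c < d < e < f < g < h < i < j and write every simplex with vertices in increasing order. Then dim K = 2 and the simplices of K are:

  0-simplices (10): a, b, c, d, e, f, g, h, i, j
  1-simplices (30): ac, ad, af, ag, ah, aj, bc, be, bg, bi, ce, cg, ch, cj, de, dg, dh, di, dj, ef, eg, ei, ej, fg, fh, fi, fj, gi, hi, hj
  2-simplices (20): acg, ach, adh, adj, afg, afj, bce, bcg, bei, bgi, cej, chj, deg, dej, dgi, dhi, efg, efi, fhi, fhj

giving chain groups C_0 ≅ Z^10, C_1 ≅ Z^30, C_2 ≅ Z^20.

∂_1: C_1 → C_0 is given by ∂[p,q] = [q] − [p].
The 10×30 boundary matrix has rank 9 and Smith normal form diag(1,1,1,1,1,1,1,1,1).

The boundary map ∂_2: C_2 → C_1 sends each 2-simplex [p,q,r] to [q,r] − [p,r] + [p,q]. For instance
  ∂acg = cg − ag + ac,
  ∂dgi = gi − di + dg.
The 30×20 boundary matrix has rank 20 and Smith normal form diag(1,1,1,1,1,1,1,1,1,1,1,1,1,1,1,1,1,1,1,2).

Reading off H_k = ker ∂_k / im ∂_{k+1}:

  H_0: rank C_0 − rank ∂_1 = 10 − 9 = 1, and the invariant factors of ∂_1 are all 1, so H_0 = Z.
  H_1: rank ker ∂_1 − rank ∂_2 = (30 − 9) − 20 = 1, and ∂_2 has invariant factor 2 > 1, so H_1 = Z ⊕ Z/2.
  H_2: rank ker ∂_2 − rank ∂_3 = (20 − 20) − 0 = 0, and there is no ∂_3, so H_2 = 0.

As a check, the Euler characteristic is 10 − 30 + 20 = 0, which agrees with 1 − 1 + 0 = 0.
(K is a triangulation of the Klein bottle.)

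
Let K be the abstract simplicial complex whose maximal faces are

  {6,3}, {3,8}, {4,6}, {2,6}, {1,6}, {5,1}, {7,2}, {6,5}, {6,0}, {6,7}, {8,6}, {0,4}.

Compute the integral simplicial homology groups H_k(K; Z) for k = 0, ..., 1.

H_0 = Z,  H_1 = Z^4.

Take the total order 0 < 1 < 2 < 3 < 4 < 5 < 6 < 7 < 8 on the vertex set. Then K (dimension 1) consists of the simplices:

  0-simplices (9): [0], [1], [2], [3], [4], [5], [6], [7], [8]
  1-simplices (12): [0,4], [0,6], [1,5], [1,6], [2,6], [2,7], [3,6], [3,8], [4,6], [5,6], [6,7], [6,8]

so the chain groups are C_0 ≅ Z^9, C_1 ≅ Z^12.

Boundary ∂_1: C_1 → C_0 sends each edge [p,q] (with p < q) to q − p. For instance
  ∂[1,5] = [5] − [1].
The 9×12 boundary matrix has rank 8 and Smith normal form diag(1,1,1,1,1,1,1,1).

From H_k ≅ ker(∂_k) / im(∂_{k+1}) we obtain:

  H_0: rank C_0 − rank ∂_1 = 9 − 8 = 1, and the invariant factors of ∂_1 are all 1, so H_0 = Z.
  H_1: rank ker ∂_1 − rank ∂_2 = (12 − 8) − 0 = 4, and there is no ∂_2, so H_1 = Z^4.

As a check, the Euler characteristic is 9 − 12 = -3, which agrees with 1 − 4 = -3.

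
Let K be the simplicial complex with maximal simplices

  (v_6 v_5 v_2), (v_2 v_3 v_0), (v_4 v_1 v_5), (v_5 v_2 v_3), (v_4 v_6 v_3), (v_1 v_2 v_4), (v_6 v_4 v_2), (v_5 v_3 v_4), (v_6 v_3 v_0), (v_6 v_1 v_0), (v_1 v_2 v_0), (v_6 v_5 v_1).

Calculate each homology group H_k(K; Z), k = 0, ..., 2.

H_0 = Z,  H_1 = Z/2,  H_2 = 0.

Fix the vertex order v_0 < v_1 < v_2 < v_3 < v_4 < v_5 < v_6 and write every simplex with vertices in increasing order. Then dim K = 2 and the simplices of K are:

  0-simplices (7): [v_0], [v_1], [v_2], [v_3], [v_4], [v_5], [v_6]
  1-simplices (18): (18 of them)
  2-simplices (12): (12 of them)

giving chain groups C_0 ≅ Z^7, C_1 ≅ Z^18, C_2 ≅ Z^12.

The boundary map ∂_1: C_1 → C_0 is given by ∂[p,q] = [q] − [p]. For instance
  ∂[v_0,v_3] = [v_3] − [v_0].
The 7×18 boundary matrix has rank 6 and Smith normal form diag(1,1,1,1,1,1).

The boundary map ∂_2: C_2 → C_1 acts by ∂[p,q,r] = [q,r] − [p,r] + [p,q]. For instance
  ∂[v_1,v_5,v_6] = [v_5,v_6] − [v_1,v_6] + [v_1,v_5],
  ∂[v_3,v_4,v_5] = [v_4,v_5] − [v_3,v_5] + [v_3,v_4].
This gives a 18×12 integer matrix of rank 12; reducing to Smith normal form yields diagonal entries (1,1,1,1,1,1,1,1,1,1,1,2).

Now H_k = ker ∂_k / im ∂_{k+1}, so:

  H_0: rank C_0 − rank ∂_1 = 7 − 6 = 1, and the invariant factors of ∂_1 are all 1, so H_0 ≅ Z.
  H_1: rank ker ∂_1 − rank ∂_2 = (18 − 6) − 12 = 0, and ∂_2 has invariant factor 2 > 1, so H_1 ≅ Z/2.
  H_2: rank ker ∂_2 − rank ∂_3 = (12 − 12) − 0 = 0, and there is no ∂_3, so H_2 ≅ 0.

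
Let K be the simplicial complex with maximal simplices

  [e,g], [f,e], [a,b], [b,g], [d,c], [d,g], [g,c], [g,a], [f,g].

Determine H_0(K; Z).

K has 7 vertices, 9 edges.
rank ∂_0 = 0, rank ∂_1 = 6 ⇒ b_0 = 7 − 0 − 6 = 1; all invariant factors of ∂_1 are 1 so no torsion. So H_0 = Z.

H_0 = Z.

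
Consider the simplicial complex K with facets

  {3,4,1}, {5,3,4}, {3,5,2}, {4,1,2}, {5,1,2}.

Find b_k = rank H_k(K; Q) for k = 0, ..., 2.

K has 5 vertices, 10 edges, 5 triangles.
rank ∂_0 = 0, rank ∂_1 = 4 ⇒ b_0 = 5 − 0 − 4 = 1; all invariant factors of ∂_1 are 1 so no torsion. So H_0 ≅ Z.
rank ∂_1 = 4, rank ∂_2 = 5 ⇒ b_1 = 10 − 4 − 5 = 1; all invariant factors of ∂_2 are 1 so no torsion. So H_1 ≅ Z.
rank ∂_2 = 5, rank ∂_3 = 0 ⇒ b_2 = 5 − 5 − 0 = 0. So H_2 ≅ 0.

b_0 = 1, b_1 = 1, b_2 = 0.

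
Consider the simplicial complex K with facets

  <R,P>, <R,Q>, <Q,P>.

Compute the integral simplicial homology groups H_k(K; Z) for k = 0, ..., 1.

H_0 ≅ Z,  H_1 ≅ Z.

K has 3 vertices, 3 edges.
rank ∂_0 = 0, rank ∂_1 = 2 ⇒ b_0 = 3 − 0 − 2 = 1; all invariant factors of ∂_1 are 1 so no torsion. So H_0 = Z.
rank ∂_1 = 2, rank ∂_2 = 0 ⇒ b_1 = 3 − 2 − 0 = 1. So H_1 = Z.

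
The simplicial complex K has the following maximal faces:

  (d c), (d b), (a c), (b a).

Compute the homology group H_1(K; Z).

H_1 = Z.

We work with the vertex ordering a < b < c < d. The simplices of K, each written with vertices in increasing order, are:

  0-simplices (4): a, b, c, d
  1-simplices (4): ab, ac, bd, cd

Hence C_0 ≅ Z^4, C_1 ≅ Z^4.

∂_1: C_1 → C_0 maps an edge to its endpoints' difference, ∂[p,q] = q − p. For instance
  ∂cd = d − c.
As a 4×4 matrix over Z this has rank 3, with invariant factors (1,1,1).

Reading off H_k = ker ∂_k / im ∂_{k+1}:

  H_1: rank ker ∂_1 − rank ∂_2 = (4 − 3) − 0 = 1, and there is no ∂_2, so H_1 = Z.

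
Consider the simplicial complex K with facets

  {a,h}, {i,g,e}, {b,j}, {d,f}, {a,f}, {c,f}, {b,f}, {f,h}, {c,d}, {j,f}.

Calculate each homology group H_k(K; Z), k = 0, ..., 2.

Order the vertices as a < b < c < d < e < f < g < h < i < j. Listing each simplex with vertices in this order, K has dimension 2 with simplices:

  0-simplices (10): a, b, c, d, e, f, g, h, i, j
  1-simplices (12): af, ah, bf, bj, cd, cf, df, eg, ei, fh, fj, gi
  2-simplices (1): egi

Hence C_0 ≅ Z^10, C_1 ≅ Z^12, C_2 ≅ Z^1.

Boundary ∂_1: C_1 → C_0 is given by ∂[p,q] = [q] − [p]. For instance
  ∂bj = j − b.
This gives a 10×12 integer matrix of rank 8; reducing to Smith normal form yields diagonal entries (1,1,1,1,1,1,1,1).

Boundary ∂_2: C_2 → C_1 maps a triangle to the signed sum of its edges. For instance
  ∂egi = gi − ei + eg.
The resulting 12×1 matrix has rank 1, and its Smith normal form has invariant factors (1).

From H_k ≅ ker(∂_k) / im(∂_{k+1}) we obtain:

  H_0: rank C_0 − rank ∂_1 = 10 − 8 = 2, and the invariant factors of ∂_1 are all 1, so H_0 ≅ Z^2.
  H_1: rank ker ∂_1 − rank ∂_2 = (12 − 8) − 1 = 3, and the invariant factors of ∂_2 are all 1, so H_1 ≅ Z^3.
  H_2: rank ker ∂_2 − rank ∂_3 = (1 − 1) − 0 = 0, and there is no ∂_3, so H_2 ≅ 0.

As a check, the Euler characteristic is 10 − 12 + 1 = -1, which agrees with 2 − 3 + 0 = -1.

H_0 ≅ Z^2,  H_1 ≅ Z^3,  H_2 = 0.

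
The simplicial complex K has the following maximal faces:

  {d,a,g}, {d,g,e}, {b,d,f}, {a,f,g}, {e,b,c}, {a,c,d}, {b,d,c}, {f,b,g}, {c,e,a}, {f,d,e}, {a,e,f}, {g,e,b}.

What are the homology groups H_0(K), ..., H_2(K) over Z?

Fix the vertex order a < b < c < d < e < f < g and write every simplex with vertices in increasing order. Then dim K = 2 and the simplices of K are:

  0-simplices (7): a, b, c, d, e, f, g
  1-simplices (18): ac, ad, ae, af, ag, bc, bd, be, bf, bg, cd, ce, de, df, dg, ef, eg, fg
  2-simplices (12): acd, ace, adg, aef, afg, bcd, bce, bdf, beg, bfg, def, deg

so the chain groups are C_0 ≅ Z^7, C_1 ≅ Z^18, C_2 ≅ Z^12.

∂_1: C_1 → C_0 maps an edge to its endpoints' difference, ∂[p,q] = q − p.
As a 7×18 matrix over Z this has rank 6, with invariant factors (1,1,1,1,1,1).

Boundary ∂_2: C_2 → C_1 acts by ∂[p,q,r] = [q,r] − [p,r] + [p,q]. For instance
  ∂ace = ce − ae + ac,
  ∂afg = fg − ag + af.
As a 18×12 matrix over Z this has rank 12, with invariant factors (1,1,1,1,1,1,1,1,1,1,1,2).

Reading off H_k = ker ∂_k / im ∂_{k+1}:

  H_0: rank C_0 − rank ∂_1 = 7 − 6 = 1, and the invariant factors of ∂_1 are all 1, so H_0 = Z.
  H_1: rank ker ∂_1 − rank ∂_2 = (18 − 6) − 12 = 0, and ∂_2 has invariant factor 2 > 1, so H_1 = Z/2Z.
  H_2: rank ker ∂_2 − rank ∂_3 = (12 − 12) − 0 = 0, and there is no ∂_3, so H_2 = 0.

H_0 ≅ Z,  H_1 ≅ Z/2Z,  H_2 = 0.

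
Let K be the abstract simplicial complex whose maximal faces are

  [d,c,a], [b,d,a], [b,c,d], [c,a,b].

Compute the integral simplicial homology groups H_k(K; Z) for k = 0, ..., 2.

We work with the vertex ordering a < b < c < d. The simplices of K, each written with vertices in increasing order, are:

  0-simplices (4): a, b, c, d
  1-simplices (6): ab, ac, ad, bc, bd, cd
  2-simplices (4): abc, abd, acd, bcd

Hence C_0 ≅ Z^4, C_1 ≅ Z^6, C_2 ≅ Z^4.

∂_1: C_1 → C_0 is given by ∂[p,q] = [q] − [p]. For instance
  ∂ab = b − a.
The resulting 4×6 matrix has rank 3, and its Smith normal form has invariant factors (1,1,1).

The boundary map ∂_2: C_2 → C_1 acts by ∂[p,q,r] = [q,r] − [p,r] + [p,q]. For instance
  ∂acd = cd − ad + ac,
  ∂abc = bc − ac + ab.
The resulting 6×4 matrix has rank 3, and its Smith normal form has invariant factors (1,1,1).

Now H_k = ker ∂_k / im ∂_{k+1}, so:

  H_0: rank C_0 − rank ∂_1 = 4 − 3 = 1, and the invariant factors of ∂_1 are all 1, so H_0 ≅ Z.
  H_1: rank ker ∂_1 − rank ∂_2 = (6 − 3) − 3 = 0, and the invariant factors of ∂_2 are all 1, so H_1 ≅ 0.
  H_2: rank ker ∂_2 − rank ∂_3 = (4 − 3) − 0 = 1, and there is no ∂_3, so H_2 ≅ Z.

H_0 ≅ Z,  H_1 = 0,  H_2 ≅ Z.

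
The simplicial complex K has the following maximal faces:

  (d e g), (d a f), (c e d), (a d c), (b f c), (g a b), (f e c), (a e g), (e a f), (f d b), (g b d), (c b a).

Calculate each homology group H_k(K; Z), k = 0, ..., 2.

K has 7 vertices, 18 edges, 12 triangles.
rank ∂_0 = 0, rank ∂_1 = 6 ⇒ b_0 = 7 − 0 − 6 = 1; all invariant factors of ∂_1 are 1 so no torsion. So H_0 = Z.
rank ∂_1 = 6, rank ∂_2 = 12 ⇒ b_1 = 18 − 6 − 12 = 0; ∂_2 has invariant factor(s) [2] giving torsion. So H_1 = Z/2.
rank ∂_2 = 12, rank ∂_3 = 0 ⇒ b_2 = 12 − 12 − 0 = 0. So H_2 = 0.

H_0 ≅ Z,  H_1 ≅ Z/2,  H_2 = 0.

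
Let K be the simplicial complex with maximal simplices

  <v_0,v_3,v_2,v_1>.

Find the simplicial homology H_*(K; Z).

Take the total order v_0 < v_1 < v_2 < v_3 on the vertex set. Then K (dimension 3) consists of the simplices:

  0-simplices (4): [v_0], [v_1], [v_2], [v_3]
  1-simplices (6): [v_0,v_1], [v_0,v_2], [v_0,v_3], [v_1,v_2], [v_1,v_3], [v_2,v_3]
  2-simplices (4): [v_0,v_1,v_2], [v_0,v_1,v_3], [v_0,v_2,v_3], [v_1,v_2,v_3]
  3-simplices (1): [v_0,v_1,v_2,v_3]

giving chain groups C_0 ≅ Z^4, C_1 ≅ Z^6, C_2 ≅ Z^4, C_3 ≅ Z^1.

∂_1: C_1 → C_0 maps an edge to its endpoints' difference, ∂[p,q] = q − p. For instance
  ∂[v_1,v_3] = [v_3] − [v_1].
As a 4×6 matrix over Z this has rank 3, with invariant factors (1,1,1).

Boundary ∂_2: C_2 → C_1 maps a triangle to the signed sum of its edges. For instance
  ∂[v_1,v_2,v_3] = [v_2,v_3] − [v_1,v_3] + [v_1,v_2],
  ∂[v_0,v_1,v_2] = [v_1,v_2] − [v_0,v_2] + [v_0,v_1].
The 6×4 boundary matrix has rank 3 and Smith normal form diag(1,1,1).

Boundary ∂_3: C_3 → C_2 sends each 3-simplex σ to the alternating sum Σ_i (−1)^i (σ with its i-th vertex removed). For instance
  ∂[v_0,v_1,v_2,v_3] = [v_1,v_2,v_3] − [v_0,v_2,v_3] + [v_0,v_1,v_3] − [v_0,v_1,v_2].
The 4×1 boundary matrix has rank 1 and Smith normal form diag(1).

Computing H_k = (kernel of ∂_k) / (image of ∂_{k+1}):

  H_0: rank C_0 − rank ∂_1 = 4 − 3 = 1, and the invariant factors of ∂_1 are all 1, so H_0 ≅ Z.
  H_1: rank ker ∂_1 − rank ∂_2 = (6 − 3) − 3 = 0, and the invariant factors of ∂_2 are all 1, so H_1 ≅ 0.
  H_2: rank ker ∂_2 − rank ∂_3 = (4 − 3) − 1 = 0, and the invariant factors of ∂_3 are all 1, so H_2 ≅ 0.
  H_3: rank ker ∂_3 − rank ∂_4 = (1 − 1) − 0 = 0, and there is no ∂_4, so H_3 ≅ 0.

H_0 = Z,  H_1 = 0,  H_2 = 0,  H_3 = 0.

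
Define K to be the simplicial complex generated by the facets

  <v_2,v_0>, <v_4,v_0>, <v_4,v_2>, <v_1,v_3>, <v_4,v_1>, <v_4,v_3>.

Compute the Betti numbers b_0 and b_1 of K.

b_0 = 1, b_1 = 2.

We work with the vertex ordering v_0 < v_1 < v_2 < v_3 < v_4. The simplices of K, each written with vertices in increasing order, are:

  0-simplices (5): [v_0], [v_1], [v_2], [v_3], [v_4]
  1-simplices (6): [v_0,v_2], [v_0,v_4], [v_1,v_3], [v_1,v_4], [v_2,v_4], [v_3,v_4]

so the chain groups are C_0 ≅ Z^5, C_1 ≅ Z^6.

∂_1: C_1 → C_0 is given by ∂[p,q] = [q] − [p]. For instance
  ∂[v_0,v_4] = [v_4] − [v_0].
As a 5×6 matrix over Z this has rank 4, with invariant factors (1,1,1,1).

From H_k ≅ ker(∂_k) / im(∂_{k+1}) we obtain:

  H_0: rank C_0 − rank ∂_1 = 5 − 4 = 1, and the invariant factors of ∂_1 are all 1, so H_0 = Z.
  H_1: rank ker ∂_1 − rank ∂_2 = (6 − 4) − 0 = 2, and there is no ∂_2, so H_1 = Z^2.

Hence the Betti numbers are b_0 = 1, b_1 = 2.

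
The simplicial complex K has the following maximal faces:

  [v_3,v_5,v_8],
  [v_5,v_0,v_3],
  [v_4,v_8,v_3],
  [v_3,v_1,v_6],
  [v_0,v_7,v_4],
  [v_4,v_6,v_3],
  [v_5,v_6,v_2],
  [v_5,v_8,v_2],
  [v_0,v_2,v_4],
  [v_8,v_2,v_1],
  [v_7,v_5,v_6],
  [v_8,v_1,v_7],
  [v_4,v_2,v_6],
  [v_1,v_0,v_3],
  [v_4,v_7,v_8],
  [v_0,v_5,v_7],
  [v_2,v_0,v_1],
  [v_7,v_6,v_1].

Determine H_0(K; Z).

Take the total order v_0 < v_1 < v_2 < v_3 < v_4 < v_5 < v_6 < v_7 < v_8 on the vertex set. Then K (dimension 2) consists of the simplices:

  0-simplices (9): [v_0], [v_1], [v_2], [v_3], [v_4], [v_5], [v_6], [v_7], [v_8]
  1-simplices (27): (27 of them)
  2-simplices (18): (18 of them)

Hence C_0 ≅ Z^9, C_1 ≅ Z^27, C_2 ≅ Z^18.

The boundary map ∂_1: C_1 → C_0 is given by ∂[p,q] = [q] − [p]. For instance
  ∂[v_1,v_2] = [v_2] − [v_1].
The 9×27 boundary matrix has rank 8 and Smith normal form diag(1,1,1,1,1,1,1,1).

Boundary ∂_2: C_2 → C_1 acts by ∂[p,q,r] = [q,r] − [p,r] + [p,q]. For instance
  ∂[v_0,v_5,v_7] = [v_5,v_7] − [v_0,v_7] + [v_0,v_5],
  ∂[v_0,v_2,v_4] = [v_2,v_4] − [v_0,v_4] + [v_0,v_2].
The resulting 27×18 matrix has rank 17, and its Smith normal form has invariant factors (1,1,1,1,1,1,1,1,1,1,1,1,1,1,1,1,1).

Computing H_k = (kernel of ∂_k) / (image of ∂_{k+1}):

  H_0: rank C_0 − rank ∂_1 = 9 − 8 = 1, and the invariant factors of ∂_1 are all 1, so H_0 = Z.

H_0 = Z.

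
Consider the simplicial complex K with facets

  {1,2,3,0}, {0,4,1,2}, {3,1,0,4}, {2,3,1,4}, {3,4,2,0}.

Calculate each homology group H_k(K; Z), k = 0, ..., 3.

Order the vertices as 0 < 1 < 2 < 3 < 4. Listing each simplex with vertices in this order, K has dimension 3 with simplices:

  0-simplices (5): [0], [1], [2], [3], [4]
  1-simplices (10): [0,1], [0,2], [0,3], [0,4], [1,2], [1,3], [1,4], [2,3], [2,4], [3,4]
  2-simplices (10): [0,1,2], [0,1,3], [0,1,4], [0,2,3], [0,2,4], [0,3,4], [1,2,3], [1,2,4], [1,3,4], [2,3,4]
  3-simplices (5): [0,1,2,3], [0,1,2,4], [0,1,3,4], [0,2,3,4], [1,2,3,4]

so the chain groups are C_0 ≅ Z^5, C_1 ≅ Z^10, C_2 ≅ Z^10, C_3 ≅ Z^5.

The boundary map ∂_1: C_1 → C_0 maps an edge to its endpoints' difference, ∂[p,q] = q − p.
The 5×10 boundary matrix has rank 4 and Smith normal form diag(1,1,1,1).

∂_2: C_2 → C_1 acts by ∂[p,q,r] = [q,r] − [p,r] + [p,q]. For instance
  ∂[0,1,3] = [1,3] − [0,3] + [0,1],
  ∂[0,2,3] = [2,3] − [0,3] + [0,2].
The resulting 10×10 matrix has rank 6, and its Smith normal form has invariant factors (1,1,1,1,1,1).

The boundary map ∂_3: C_3 → C_2 sends each 3-simplex σ to the alternating sum Σ_i (−1)^i (σ with its i-th vertex removed). For instance
  ∂[0,1,2,3] = [1,2,3] − [0,2,3] + [0,1,3] − [0,1,2],
  ∂[0,1,3,4] = [1,3,4] − [0,3,4] + [0,1,4] − [0,1,3].
As a 10×5 matrix over Z this has rank 4, with invariant factors (1,1,1,1).

Now H_k = ker ∂_k / im ∂_{k+1}, so:

  H_0: rank C_0 − rank ∂_1 = 5 − 4 = 1, and the invariant factors of ∂_1 are all 1, so H_0 ≅ Z.
  H_1: rank ker ∂_1 − rank ∂_2 = (10 − 4) − 6 = 0, and the invariant factors of ∂_2 are all 1, so H_1 ≅ 0.
  H_2: rank ker ∂_2 − rank ∂_3 = (10 − 6) − 4 = 0, and the invariant factors of ∂_3 are all 1, so H_2 ≅ 0.
  H_3: rank ker ∂_3 − rank ∂_4 = (5 − 4) − 0 = 1, and there is no ∂_4, so H_3 ≅ Z.

H_0 = Z,  H_1 = 0,  H_2 = 0,  H_3 = Z.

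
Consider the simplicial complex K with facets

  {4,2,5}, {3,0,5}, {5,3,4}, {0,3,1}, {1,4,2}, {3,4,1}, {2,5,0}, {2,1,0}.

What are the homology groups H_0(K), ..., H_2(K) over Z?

Take the total order 0 < 1 < 2 < 3 < 4 < 5 on the vertex set. Then K (dimension 2) consists of the simplices:

  0-simplices (6): [0], [1], [2], [3], [4], [5]
  1-simplices (12): [0,1], [0,2], [0,3], [0,5], [1,2], [1,3], [1,4], [2,4], [2,5], [3,4], [3,5], [4,5]
  2-simplices (8): [0,1,2], [0,1,3], [0,2,5], [0,3,5], [1,2,4], [1,3,4], [2,4,5], [3,4,5]

Hence C_0 ≅ Z^6, C_1 ≅ Z^12, C_2 ≅ Z^8.

Boundary ∂_1: C_1 → C_0 maps an edge to its endpoints' difference, ∂[p,q] = q − p. For instance
  ∂[2,5] = [5] − [2].
The resulting 6×12 matrix has rank 5, and its Smith normal form has invariant factors (1,1,1,1,1).

Boundary ∂_2: C_2 → C_1 sends each 2-simplex [p,q,r] to [q,r] − [p,r] + [p,q]. For instance
  ∂[0,1,3] = [1,3] − [0,3] + [0,1],
  ∂[2,4,5] = [4,5] − [2,5] + [2,4].
As a 12×8 matrix over Z this has rank 7, with invariant factors (1,1,1,1,1,1,1).

Now H_k = ker ∂_k / im ∂_{k+1}, so:

  H_0: rank C_0 − rank ∂_1 = 6 − 5 = 1, and the invariant factors of ∂_1 are all 1, so H_0 ≅ Z.
  H_1: rank ker ∂_1 − rank ∂_2 = (12 − 5) − 7 = 0, and the invariant factors of ∂_2 are all 1, so H_1 ≅ 0.
  H_2: rank ker ∂_2 − rank ∂_3 = (8 − 7) − 0 = 1, and there is no ∂_3, so H_2 ≅ Z.

H_0 ≅ Z,  H_1 = 0,  H_2 ≅ Z.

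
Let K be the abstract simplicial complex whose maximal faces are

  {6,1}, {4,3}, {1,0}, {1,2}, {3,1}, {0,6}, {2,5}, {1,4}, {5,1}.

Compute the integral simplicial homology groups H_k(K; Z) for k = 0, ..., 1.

Take the total order 0 < 1 < 2 < 3 < 4 < 5 < 6 on the vertex set. Then K (dimension 1) consists of the simplices:

  0-simplices (7): [0], [1], [2], [3], [4], [5], [6]
  1-simplices (9): [0,1], [0,6], [1,2], [1,3], [1,4], [1,5], [1,6], [2,5], [3,4]

so the chain groups are C_0 ≅ Z^7, C_1 ≅ Z^9.

∂_1: C_1 → C_0 sends each edge [p,q] (with p < q) to q − p. For instance
  ∂[1,2] = [2] − [1].
The 7×9 boundary matrix has rank 6 and Smith normal form diag(1,1,1,1,1,1).

Reading off H_k = ker ∂_k / im ∂_{k+1}:

  H_0: rank C_0 − rank ∂_1 = 7 − 6 = 1, and the invariant factors of ∂_1 are all 1, so H_0 = Z.
  H_1: rank ker ∂_1 − rank ∂_2 = (9 − 6) − 0 = 3, and there is no ∂_2, so H_1 = Z^3.

As a check, the Euler characteristic is 7 − 9 = -2, which agrees with 1 − 3 = -2.

H_0 = Z,  H_1 = Z^3.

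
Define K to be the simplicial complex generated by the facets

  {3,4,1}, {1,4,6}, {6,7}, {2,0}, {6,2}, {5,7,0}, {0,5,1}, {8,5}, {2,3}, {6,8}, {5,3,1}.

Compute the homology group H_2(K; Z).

H_2 ≅ 0.

K has 9 vertices, 17 edges, 5 triangles.
rank ∂_2 = 5, rank ∂_3 = 0 ⇒ b_2 = 5 − 5 − 0 = 0. So H_2 = 0.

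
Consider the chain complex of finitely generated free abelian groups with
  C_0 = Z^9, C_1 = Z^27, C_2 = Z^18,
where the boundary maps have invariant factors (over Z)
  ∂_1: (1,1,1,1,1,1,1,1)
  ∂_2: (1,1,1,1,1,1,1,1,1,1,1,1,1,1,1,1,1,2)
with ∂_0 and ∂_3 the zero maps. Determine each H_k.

H_0: b_0 = 9 − 0 − 8 = 1; torsion from ∂_1 factors > 1: none. So H_0 ≅ Z.
H_1: b_1 = 27 − 8 − 18 = 1; torsion from ∂_2 factors > 1: [2]. So H_1 ≅ Z ⊕ Z/2.
H_2: b_2 = 18 − 18 − 0 = 0; torsion from ∂_3 factors > 1: none. So H_2 ≅ 0.

H_0 ≅ Z,  H_1 ≅ Z ⊕ Z/2,  H_2 = 0.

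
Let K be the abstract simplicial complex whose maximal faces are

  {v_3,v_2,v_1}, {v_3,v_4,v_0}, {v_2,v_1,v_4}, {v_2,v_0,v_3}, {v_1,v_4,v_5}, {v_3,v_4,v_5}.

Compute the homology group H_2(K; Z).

H_2 = 0.

Order the vertices as v_0 < v_1 < v_2 < v_3 < v_4 < v_5. Listing each simplex with vertices in this order, K has dimension 2 with simplices:

  0-simplices (6): [v_0], [v_1], [v_2], [v_3], [v_4], [v_5]
  1-simplices (12): [v_0,v_2], [v_0,v_3], [v_0,v_4], [v_1,v_2], [v_1,v_3], [v_1,v_4], [v_1,v_5], [v_2,v_3], [v_2,v_4], [v_3,v_4], [v_3,v_5], [v_4,v_5]
  2-simplices (6): [v_0,v_2,v_3], [v_0,v_3,v_4], [v_1,v_2,v_3], [v_1,v_2,v_4], [v_1,v_4,v_5], [v_3,v_4,v_5]

Hence C_0 ≅ Z^6, C_1 ≅ Z^12, C_2 ≅ Z^6.

∂_1: C_1 → C_0 sends each edge [p,q] (with p < q) to q − p. For instance
  ∂[v_3,v_5] = [v_5] − [v_3].
The resulting 6×12 matrix has rank 5, and its Smith normal form has invariant factors (1,1,1,1,1).

The boundary map ∂_2: C_2 → C_1 sends each 2-simplex [p,q,r] to [q,r] − [p,r] + [p,q]. For instance
  ∂[v_0,v_3,v_4] = [v_3,v_4] − [v_0,v_4] + [v_0,v_3],
  ∂[v_1,v_2,v_3] = [v_2,v_3] − [v_1,v_3] + [v_1,v_2].
This gives a 12×6 integer matrix of rank 6; reducing to Smith normal form yields diagonal entries (1,1,1,1,1,1).

Reading off H_k = ker ∂_k / im ∂_{k+1}:

  H_2: rank ker ∂_2 − rank ∂_3 = (6 − 6) − 0 = 0, and there is no ∂_3, so H_2 = 0.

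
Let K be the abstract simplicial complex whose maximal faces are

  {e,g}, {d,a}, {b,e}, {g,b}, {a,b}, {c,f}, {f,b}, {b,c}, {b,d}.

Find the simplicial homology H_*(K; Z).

Fix the vertex order a < b < c < d < e < f < g and write every simplex with vertices in increasing order. Then dim K = 1 and the simplices of K are:

  0-simplices (7): a, b, c, d, e, f, g
  1-simplices (9): ab, ad, bc, bd, be, bf, bg, cf, eg

giving chain groups C_0 ≅ Z^7, C_1 ≅ Z^9.

∂_1: C_1 → C_0 maps an edge to its endpoints' difference, ∂[p,q] = q − p.
The resulting 7×9 matrix has rank 6, and its Smith normal form has invariant factors (1,1,1,1,1,1).

From H_k ≅ ker(∂_k) / im(∂_{k+1}) we obtain:

  H_0: rank C_0 − rank ∂_1 = 7 − 6 = 1, and the invariant factors of ∂_1 are all 1, so H_0 = Z.
  H_1: rank ker ∂_1 − rank ∂_2 = (9 − 6) − 0 = 3, and there is no ∂_2, so H_1 = Z^3.

(K is a triangulation of a wedge of 3 circles.)

H_0 = Z,  H_1 = Z^3.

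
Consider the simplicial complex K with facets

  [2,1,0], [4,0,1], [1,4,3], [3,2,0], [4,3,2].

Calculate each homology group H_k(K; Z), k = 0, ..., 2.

H_0 ≅ Z,  H_1 ≅ Z,  H_2 = 0.

Take the total order 0 < 1 < 2 < 3 < 4 on the vertex set. Then K (dimension 2) consists of the simplices:

  0-simplices (5): [0], [1], [2], [3], [4]
  1-simplices (10): [0,1], [0,2], [0,3], [0,4], [1,2], [1,3], [1,4], [2,3], [2,4], [3,4]
  2-simplices (5): [0,1,2], [0,1,4], [0,2,3], [1,3,4], [2,3,4]

so the chain groups are C_0 ≅ Z^5, C_1 ≅ Z^10, C_2 ≅ Z^5.

∂_1: C_1 → C_0 sends each edge [p,q] (with p < q) to q − p. For instance
  ∂[0,2] = [2] − [0].
The 5×10 boundary matrix has rank 4 and Smith normal form diag(1,1,1,1).

Boundary ∂_2: C_2 → C_1 sends each 2-simplex [p,q,r] to [q,r] − [p,r] + [p,q]. For instance
  ∂[0,2,3] = [2,3] − [0,3] + [0,2],
  ∂[2,3,4] = [3,4] − [2,4] + [2,3].
The 10×5 boundary matrix has rank 5 and Smith normal form diag(1,1,1,1,1).

Computing H_k = (kernel of ∂_k) / (image of ∂_{k+1}):

  H_0: rank C_0 − rank ∂_1 = 5 − 4 = 1, and the invariant factors of ∂_1 are all 1, so H_0 = Z.
  H_1: rank ker ∂_1 − rank ∂_2 = (10 − 4) − 5 = 1, and the invariant factors of ∂_2 are all 1, so H_1 = Z.
  H_2: rank ker ∂_2 − rank ∂_3 = (5 − 5) − 0 = 0, and there is no ∂_3, so H_2 = 0.

As a check, the Euler characteristic is 5 − 10 + 5 = 0, which agrees with 1 − 1 + 0 = 0.
(K is a triangulation of the Möbius band.)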